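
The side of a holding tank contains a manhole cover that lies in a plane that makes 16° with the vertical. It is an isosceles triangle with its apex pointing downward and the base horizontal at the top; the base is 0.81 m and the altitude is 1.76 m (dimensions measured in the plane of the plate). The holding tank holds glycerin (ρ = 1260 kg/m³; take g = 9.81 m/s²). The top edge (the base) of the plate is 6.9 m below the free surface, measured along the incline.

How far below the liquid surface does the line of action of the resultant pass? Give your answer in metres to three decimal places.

γ = ρg = 1260 × 9.81 / 1000 = 12.3606 kN/m³.
The plate makes 16° with the vertical, i.e. θ = 90° − 16° = 74° to the horizontal. Measuring y along the incline from the free-surface line, vertical depth h = y·sinθ with sinθ = 0.961262.
With the apex down, the centroid sits h/3 = 1.76/3 = 0.586667 m below the base (the top edge), so y_c = 6.9 + 0.586667 = 7.48667 m and h_c = 7.48667 × 0.961262 = 7.19665 m.
A = ½ × 0.81 × 1.76 = 0.7128 m².
Resultant F = γ·h_c·A = 12.3606 × 7.19665 × 0.7128 = 63.4071 kN.
I_c = b·h³/36 = 0.81 × 1.76³/36 = 0.122665 m⁴.
Centre of pressure: y_p = y_c + I_c/(y_c·A) = 7.48667 + 0.122665/(7.48667 × 0.7128) = 7.48667 + 0.022986 = 7.50966 m along the plane.
Vertically, h_p = y_p·sinθ = 7.50966 × 0.961262 = 7.21875 m.

h_p = 7.219 m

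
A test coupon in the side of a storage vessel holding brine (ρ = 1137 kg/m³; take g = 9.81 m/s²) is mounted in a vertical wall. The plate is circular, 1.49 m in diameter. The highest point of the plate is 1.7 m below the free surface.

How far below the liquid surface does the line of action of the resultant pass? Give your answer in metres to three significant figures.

γ = ρg = 1137 × 9.81 / 1000 = 11.15397 kN/m³.
The centroid is at the centre, 0.745 m below the top of the plate, so the centroid depth is h_c = 1.7 + 0.745 = 2.445 m.
A = π(0.745)² = 1.74366 m².
Resultant F = γ·h_c·A = 11.15397 × 2.445 × 1.74366 = 47.5521 kN.
I_c = πr⁴/4 = π × 0.745⁴/4 = 0.241944 m⁴.
Centre of pressure: y_p = y_c + I_c/(y_c·A) = 2.445 + 0.241944/(2.445 × 1.74366) = 2.445 + 0.0567511 = 2.50175 m along the plane.

h_p = 2.50 m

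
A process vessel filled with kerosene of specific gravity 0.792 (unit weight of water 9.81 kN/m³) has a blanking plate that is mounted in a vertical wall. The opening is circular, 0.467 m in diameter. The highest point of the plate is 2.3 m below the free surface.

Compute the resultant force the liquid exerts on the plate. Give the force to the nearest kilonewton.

γ = 0.792 × 9.81 = 7.76952 kN/m³.
The centroid is at the centre, 0.2335 m below the top of the plate, so the centroid depth is h_c = 2.3 + 0.2335 = 2.5335 m.
A = π(0.2335)² = 0.171287 m².
Resultant F = γ·h_c·A = 7.76952 × 2.5335 × 0.171287 = 3.37163 kN.

F ≈ 3 kN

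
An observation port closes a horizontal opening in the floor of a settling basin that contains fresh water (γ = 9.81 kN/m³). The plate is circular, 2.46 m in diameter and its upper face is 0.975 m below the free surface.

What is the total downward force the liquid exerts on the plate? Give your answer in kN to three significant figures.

γ = 9.81 kN/m³.
The plate is horizontal, so pressure is uniform at p = γ·h = 9.81 × 0.975 = 9.56475 kN/m².
A = π(1.23)² = 4.75292 m².
F = p·A = 9.56475 × 4.75292 = 45.4605 kN.

F ≈ 45.5 kN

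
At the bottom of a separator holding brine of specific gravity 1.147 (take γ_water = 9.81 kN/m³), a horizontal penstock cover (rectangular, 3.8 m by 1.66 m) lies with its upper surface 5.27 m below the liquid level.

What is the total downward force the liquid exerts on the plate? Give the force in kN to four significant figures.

F ≈ 374.1 kN

γ = 1.147 × 9.81 = 11.25207 kN/m³.
The plate is horizontal, so pressure is uniform at p = γ·h = 11.25207 × 5.27 = 59.2984 kN/m².
A = 3.8 × 1.66 = 6.308 m².
F = p·A = 59.2984 × 6.308 = 374.054 kN.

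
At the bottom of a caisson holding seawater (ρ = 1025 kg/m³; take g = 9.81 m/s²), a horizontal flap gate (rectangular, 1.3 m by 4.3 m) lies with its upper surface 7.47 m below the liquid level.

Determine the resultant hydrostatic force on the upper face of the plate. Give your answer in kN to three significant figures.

F ≈ 420 kN

γ = ρg = 1025 × 9.81 / 1000 = 10.05525 kN/m³.
The plate is horizontal, so pressure is uniform at p = γ·h = 10.05525 × 7.47 = 75.1127 kN/m².
A = 1.3 × 4.3 = 5.59 m².
F = p·A = 75.1127 × 5.59 = 419.88 kN.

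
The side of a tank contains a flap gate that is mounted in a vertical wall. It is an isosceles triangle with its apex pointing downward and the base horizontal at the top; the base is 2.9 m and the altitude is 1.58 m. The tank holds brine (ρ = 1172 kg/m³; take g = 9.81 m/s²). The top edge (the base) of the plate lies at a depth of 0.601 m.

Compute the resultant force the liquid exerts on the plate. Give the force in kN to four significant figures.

F ≈ 29.70 kN

γ = ρg = 1172 × 9.81 / 1000 = 11.49732 kN/m³.
With the apex down, the centroid sits h/3 = 1.58/3 = 0.526667 m below the base (the top edge), so the centroid depth is h_c = 0.601 + 0.526667 = 1.12767 m.
A = ½ × 2.9 × 1.58 = 2.291 m².
Resultant F = γ·h_c·A = 11.49732 × 1.12767 × 2.291 = 29.7032 kN.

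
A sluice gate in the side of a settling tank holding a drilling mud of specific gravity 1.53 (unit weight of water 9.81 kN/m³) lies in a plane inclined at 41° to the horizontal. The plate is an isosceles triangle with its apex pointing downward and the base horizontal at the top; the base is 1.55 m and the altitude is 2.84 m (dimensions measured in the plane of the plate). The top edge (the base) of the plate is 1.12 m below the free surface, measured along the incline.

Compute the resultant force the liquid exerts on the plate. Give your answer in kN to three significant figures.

F ≈ 44.8 kN

γ = 1.53 × 9.81 = 15.0093 kN/m³.
Let θ = 41° be the plate's angle to the horizontal; measure y along the incline from where the plane meets the free surface. Vertical depth h = y·sinθ with sinθ = 0.656059.
With the apex down, the centroid sits h/3 = 2.84/3 = 0.946667 m below the base (the top edge), so y_c = 1.12 + 0.946667 = 2.06667 m and h_c = 2.06667 × 0.656059 = 1.35586 m.
A = ½ × 1.55 × 2.84 = 2.201 m².
Resultant F = γ·h_c·A = 15.0093 × 1.35586 × 2.201 = 44.7915 kN.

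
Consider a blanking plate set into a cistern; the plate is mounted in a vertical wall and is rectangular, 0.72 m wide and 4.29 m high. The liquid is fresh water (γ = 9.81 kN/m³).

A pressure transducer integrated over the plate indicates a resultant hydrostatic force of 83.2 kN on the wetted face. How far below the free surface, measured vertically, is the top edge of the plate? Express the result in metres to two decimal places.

γ = 9.81 kN/m³.
A = 0.72 × 4.29 = 3.0888 m².
From F = γ·h_c·A, the centroid depth is h_c = 83.2/(9.81 × 3.0888) = 2.74577 m.
The centroid lies 4.29/2 = 2.145 m below the top edge, so the top edge sits at h_top = 2.74577 − 2.145 = 0.60077 m below the surface.

d_top ≈ 0.60 m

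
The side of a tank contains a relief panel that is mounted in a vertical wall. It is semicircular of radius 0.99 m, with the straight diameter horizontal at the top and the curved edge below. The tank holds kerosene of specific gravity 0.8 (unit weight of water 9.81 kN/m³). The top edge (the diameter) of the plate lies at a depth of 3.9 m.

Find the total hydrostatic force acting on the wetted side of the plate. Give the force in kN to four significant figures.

γ = 0.8 × 9.81 = 7.848 kN/m³.
The centroid of a semicircle lies 4r/(3π) = 0.420169 m from the diameter, here below the top edge, so the centroid depth is h_c = 3.9 + 0.420169 = 4.32017 m.
A = πr²/2 = π × 0.99²/2 = 1.53954 m².
Resultant F = γ·h_c·A = 7.848 × 4.32017 × 1.53954 = 52.1976 kN.

F ≈ 52.20 kN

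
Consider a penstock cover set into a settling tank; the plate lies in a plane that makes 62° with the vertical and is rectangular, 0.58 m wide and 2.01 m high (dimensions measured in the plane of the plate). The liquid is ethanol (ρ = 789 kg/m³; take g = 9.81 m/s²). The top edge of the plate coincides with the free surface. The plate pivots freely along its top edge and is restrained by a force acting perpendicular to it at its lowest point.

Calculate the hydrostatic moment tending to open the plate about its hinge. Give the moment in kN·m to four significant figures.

γ = ρg = 789 × 9.81 / 1000 = 7.74009 kN/m³.
The plate makes 62° with the vertical, i.e. θ = 90° − 62° = 28° to the horizontal. Measuring y along the incline from the free-surface line, vertical depth h = y·sinθ with sinθ = 0.469472.
The centroid lies 2.01/2 = 1.005 m below the top edge, so y_c = 1.005 m and h_c = 1.005 × 0.469472 = 0.471819 m.
A = 0.58 × 2.01 = 1.1658 m².
Resultant F = γ·h_c·A = 7.74009 × 0.471819 × 1.1658 = 4.25741 kN.
I_c = b·h³/12 = 0.58 × 2.01³/12 = 0.392496 m⁴.
Centre of pressure: y_p = y_c + I_c/(y_c·A) = 1.005 + 0.392496/(1.005 × 1.1658) = 1.005 + 0.335 = 1.34 m along the plane.
The resultant acts 1.005 + 0.335 = 1.34 m (along the plate) below the hinge at the top edge, so the moment about the hinge is M = F × 1.34 = 4.25741 × 1.34 = 5.70493 kN·m.

M ≈ 5.705 kN·m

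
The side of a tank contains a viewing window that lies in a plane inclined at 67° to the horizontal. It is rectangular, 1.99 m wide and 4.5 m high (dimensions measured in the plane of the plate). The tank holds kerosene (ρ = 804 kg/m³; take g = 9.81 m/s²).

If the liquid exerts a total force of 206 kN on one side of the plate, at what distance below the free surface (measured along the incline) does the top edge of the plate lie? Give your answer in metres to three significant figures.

y_top ≈ 0.918 m

γ = ρg = 804 × 9.81 / 1000 = 7.88724 kN/m³.
A = 1.99 × 4.5 = 8.955 m².
From F = γ·h_c·A, the centroid depth is h_c = 206/(7.88724 × 8.955) = 2.9166 m.
Let θ = 67° be the plate's angle to the horizontal; measure y along the incline from where the plane meets the free surface. Vertical depth h = y·sinθ with sinθ = 0.920505.
Along the incline, y_c = h_c/sinθ = 2.9166/0.920505 = 3.16848 m.
The centroid lies 4.5/2 = 2.25 m below the top edge, so the top edge sits at y_top = 3.16848 − 2.25 = 0.91848 m along the incline.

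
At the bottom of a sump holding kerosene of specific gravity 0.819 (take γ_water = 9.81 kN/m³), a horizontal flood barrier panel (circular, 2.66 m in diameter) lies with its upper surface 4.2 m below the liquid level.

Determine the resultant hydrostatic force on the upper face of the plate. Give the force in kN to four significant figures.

γ = 0.819 × 9.81 = 8.03439 kN/m³.
The plate is horizontal, so pressure is uniform at p = γ·h = 8.03439 × 4.2 = 33.7444 kN/m².
A = π(1.33)² = 5.55716 m².
F = p·A = 33.7444 × 5.55716 = 187.523 kN.

F ≈ 187.5 kN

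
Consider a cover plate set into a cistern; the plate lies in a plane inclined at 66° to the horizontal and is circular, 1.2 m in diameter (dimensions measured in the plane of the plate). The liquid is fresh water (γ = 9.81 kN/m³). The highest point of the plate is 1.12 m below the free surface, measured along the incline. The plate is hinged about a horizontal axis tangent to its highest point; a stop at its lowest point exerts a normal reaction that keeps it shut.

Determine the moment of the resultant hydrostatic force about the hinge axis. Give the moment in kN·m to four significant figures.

γ = 9.81 kN/m³.
Let θ = 66° be the plate's angle to the horizontal; measure y along the incline from where the plane meets the free surface. Vertical depth h = y·sinθ with sinθ = 0.913545.
The centroid is at the centre, 0.6 m below the top of the plate, so y_c = 1.12 + 0.6 = 1.72 m and h_c = 1.72 × 0.913545 = 1.5713 m.
A = π(0.6)² = 1.13097 m².
Resultant F = γ·h_c·A = 9.81 × 1.5713 × 1.13097 = 17.4333 kN.
I_c = πr⁴/4 = π × 0.6⁴/4 = 0.101788 m⁴.
Centre of pressure: y_p = y_c + I_c/(y_c·A) = 1.72 + 0.101788/(1.72 × 1.13097) = 1.72 + 0.0523259 = 1.77233 m along the plane.
The resultant acts 0.6 + 0.0523259 = 0.652326 m (along the plate) below the hinge at the top edge, so the moment about the hinge is M = F × 0.652326 = 17.4333 × 0.652326 = 11.3722 kN·m.

M ≈ 11.37 kN·m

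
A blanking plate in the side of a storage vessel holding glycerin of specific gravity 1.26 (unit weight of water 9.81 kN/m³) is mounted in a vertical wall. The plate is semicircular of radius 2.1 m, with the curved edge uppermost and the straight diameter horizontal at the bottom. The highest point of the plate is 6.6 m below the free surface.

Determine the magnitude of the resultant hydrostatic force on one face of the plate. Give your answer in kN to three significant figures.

γ = 1.26 × 9.81 = 12.3606 kN/m³.
The centroid lies 4r/(3π) = 0.891268 m above the diameter, so r − 4r/(3π) = 2.1 − 0.891268 = 1.20873 m below the topmost point, so the centroid depth is h_c = 6.6 + 1.20873 = 7.80873 m.
A = πr²/2 = π × 2.1²/2 = 6.92721 m².
Resultant F = γ·h_c·A = 12.3606 × 7.80873 × 6.92721 = 668.618 kN.

F ≈ 669 kN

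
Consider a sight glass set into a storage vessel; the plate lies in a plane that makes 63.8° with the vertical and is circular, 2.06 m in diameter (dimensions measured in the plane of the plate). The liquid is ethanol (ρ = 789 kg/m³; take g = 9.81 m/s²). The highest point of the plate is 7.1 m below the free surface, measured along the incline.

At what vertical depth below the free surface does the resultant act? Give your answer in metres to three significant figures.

γ = ρg = 789 × 9.81 / 1000 = 7.74009 kN/m³.
The plate makes 63.8° with the vertical, i.e. θ = 90° − 63.8° = 26.2° to the horizontal. Measuring y along the incline from the free-surface line, vertical depth h = y·sinθ with sinθ = 0.441506.
The centroid is at the centre, 1.03 m below the top of the plate, so y_c = 7.1 + 1.03 = 8.13 m and h_c = 8.13 × 0.441506 = 3.58944 m.
A = π(1.03)² = 3.33292 m².
Resultant F = γ·h_c·A = 7.74009 × 3.58944 × 3.33292 = 92.5971 kN.
I_c = πr⁴/4 = π × 1.03⁴/4 = 0.883973 m⁴.
Centre of pressure: y_p = y_c + I_c/(y_c·A) = 8.13 + 0.883973/(8.13 × 3.33292) = 8.13 + 0.032623 = 8.16262 m along the plane.
Vertically, h_p = y_p·sinθ = 8.16262 × 0.441506 = 3.60385 m.

h_p = 3.60 m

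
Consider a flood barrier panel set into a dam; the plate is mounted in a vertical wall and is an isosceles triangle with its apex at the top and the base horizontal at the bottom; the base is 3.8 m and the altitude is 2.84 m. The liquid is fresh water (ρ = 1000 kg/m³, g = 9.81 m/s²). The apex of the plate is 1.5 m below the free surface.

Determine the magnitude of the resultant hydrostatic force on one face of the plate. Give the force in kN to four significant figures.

γ = ρg = 1000 × 9.81 = 9810 N/m³ = 9.81 kN/m³.
With the apex up, the centroid sits 2h/3 = 2 × 2.84/3 = 1.89333 m below the apex, so the centroid depth is h_c = 1.5 + 1.89333 = 3.39333 m.
A = ½ × 3.8 × 2.84 = 5.396 m².
Resultant F = γ·h_c·A = 9.81 × 3.39333 × 5.396 = 179.625 kN.

F ≈ 179.6 kN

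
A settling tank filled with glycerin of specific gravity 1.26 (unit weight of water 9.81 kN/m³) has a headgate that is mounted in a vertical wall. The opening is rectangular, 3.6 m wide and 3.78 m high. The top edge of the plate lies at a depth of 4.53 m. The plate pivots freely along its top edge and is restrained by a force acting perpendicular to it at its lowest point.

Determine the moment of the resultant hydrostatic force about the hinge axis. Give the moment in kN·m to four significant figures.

M ≈ 2241 kN·m

γ = 1.26 × 9.81 = 12.3606 kN/m³.
The centroid lies 3.78/2 = 1.89 m below the top edge, so the centroid depth is h_c = 4.53 + 1.89 = 6.42 m.
A = 3.6 × 3.78 = 13.608 m².
Resultant F = γ·h_c·A = 12.3606 × 6.42 × 13.608 = 1079.86 kN.
I_c = b·h³/12 = 3.6 × 3.78³/12 = 16.203 m⁴.
Centre of pressure: y_p = y_c + I_c/(y_c·A) = 6.42 + 16.203/(6.42 × 13.608) = 6.42 + 0.185467 = 6.60547 m along the plane.
The resultant acts 1.89 + 0.185467 = 2.07547 m (along the plate) below the hinge at the top edge, so the moment about the hinge is M = F × 2.07547 = 1079.86 × 2.07547 = 2241.22 kN·m.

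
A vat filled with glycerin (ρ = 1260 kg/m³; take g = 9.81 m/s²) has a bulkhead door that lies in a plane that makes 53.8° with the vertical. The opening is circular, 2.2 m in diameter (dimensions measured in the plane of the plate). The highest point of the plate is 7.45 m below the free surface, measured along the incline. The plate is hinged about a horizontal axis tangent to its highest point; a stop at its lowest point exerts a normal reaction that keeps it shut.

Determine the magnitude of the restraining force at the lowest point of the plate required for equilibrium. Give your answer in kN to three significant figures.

γ = ρg = 1260 × 9.81 / 1000 = 12.3606 kN/m³.
The plate makes 53.8° with the vertical, i.e. θ = 90° − 53.8° = 36.2° to the horizontal. Measuring y along the incline from the free-surface line, vertical depth h = y·sinθ with sinθ = 0.590606.
The centroid is at the centre, 1.1 m below the top of the plate, so y_c = 7.45 + 1.1 = 8.55 m and h_c = 8.55 × 0.590606 = 5.04968 m.
A = π(1.1)² = 3.80133 m².
Resultant F = γ·h_c·A = 12.3606 × 5.04968 × 3.80133 = 237.268 kN.
I_c = πr⁴/4 = π × 1.1⁴/4 = 1.1499 m⁴.
Centre of pressure: y_p = y_c + I_c/(y_c·A) = 8.55 + 1.1499/(8.55 × 3.80133) = 8.55 + 0.03538 = 8.58538 m along the plane.
The resultant acts 1.1 + 0.03538 = 1.13538 m (along the plate) below the hinge at the top edge, so the moment about the hinge is M = F × 1.13538 = 237.268 × 1.13538 = 269.389 kN·m.
A normal force at the bottom, 2.2 m from the hinge, must supply this moment: P = 269.389/2.2 = 122.45 kN.

P ≈ 122 kN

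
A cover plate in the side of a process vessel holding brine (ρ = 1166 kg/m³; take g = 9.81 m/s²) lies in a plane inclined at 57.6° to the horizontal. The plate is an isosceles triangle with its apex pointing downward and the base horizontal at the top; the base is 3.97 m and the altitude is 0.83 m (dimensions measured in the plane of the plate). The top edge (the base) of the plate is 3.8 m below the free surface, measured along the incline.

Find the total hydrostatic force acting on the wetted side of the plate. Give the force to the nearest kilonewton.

F ≈ 65 kN

γ = ρg = 1166 × 9.81 / 1000 = 11.43846 kN/m³.
Let θ = 57.6° be the plate's angle to the horizontal; measure y along the incline from where the plane meets the free surface. Vertical depth h = y·sinθ with sinθ = 0.844328.
With the apex down, the centroid sits h/3 = 0.83/3 = 0.276667 m below the base (the top edge), so y_c = 3.8 + 0.276667 = 4.07667 m and h_c = 4.07667 × 0.844328 = 3.44205 m.
A = ½ × 3.97 × 0.83 = 1.64755 m².
Resultant F = γ·h_c·A = 11.43846 × 3.44205 × 1.64755 = 64.8669 kN.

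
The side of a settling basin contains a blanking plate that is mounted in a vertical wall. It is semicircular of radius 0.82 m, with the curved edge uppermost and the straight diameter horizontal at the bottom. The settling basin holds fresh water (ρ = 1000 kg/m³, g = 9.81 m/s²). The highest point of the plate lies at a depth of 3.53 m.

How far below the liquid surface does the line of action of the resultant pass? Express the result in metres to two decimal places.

h_p = 4.01 m

γ = ρg = 1000 × 9.81 = 9810 N/m³ = 9.81 kN/m³.
The centroid lies 4r/(3π) = 0.348019 m above the diameter, so r − 4r/(3π) = 0.82 − 0.348019 = 0.471981 m below the topmost point, so the centroid depth is h_c = 3.53 + 0.471981 = 4.00198 m.
A = πr²/2 = π × 0.82²/2 = 1.0562 m².
Resultant F = γ·h_c·A = 9.81 × 4.00198 × 1.0562 = 41.4658 kN.
I_c = (π/8 − 8/(9π))·r⁴ = 0.109757 × 0.82⁴ = 0.0496235 m⁴.
Centre of pressure: y_p = y_c + I_c/(y_c·A) = 4.00198 + 0.0496235/(4.00198 × 1.0562) = 4.00198 + 0.01174 = 4.01372 m along the plane.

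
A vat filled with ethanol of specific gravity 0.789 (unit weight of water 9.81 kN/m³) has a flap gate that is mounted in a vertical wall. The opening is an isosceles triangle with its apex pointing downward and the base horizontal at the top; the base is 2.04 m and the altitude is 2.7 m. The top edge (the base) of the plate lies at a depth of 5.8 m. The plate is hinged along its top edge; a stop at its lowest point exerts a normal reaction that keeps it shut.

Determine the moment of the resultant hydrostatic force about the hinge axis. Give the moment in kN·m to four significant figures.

γ = 0.789 × 9.81 = 7.74009 kN/m³.
With the apex down, the centroid sits h/3 = 2.7/3 = 0.9 m below the base (the top edge), so the centroid depth is h_c = 5.8 + 0.9 = 6.7 m.
A = ½ × 2.04 × 2.7 = 2.754 m².
Resultant F = γ·h_c·A = 7.74009 × 6.7 × 2.754 = 142.819 kN.
I_c = b·h³/36 = 2.04 × 2.7³/36 = 1.11537 m⁴.
Centre of pressure: y_p = y_c + I_c/(y_c·A) = 6.7 + 1.11537/(6.7 × 2.754) = 6.7 + 0.0604478 = 6.76045 m along the plane.
The resultant acts 0.9 + 0.0604478 = 0.960448 m (along the plate) below the hinge at the top edge, so the moment about the hinge is M = F × 0.960448 = 142.819 × 0.960448 = 137.17 kN·m.

M ≈ 137.2 kN·m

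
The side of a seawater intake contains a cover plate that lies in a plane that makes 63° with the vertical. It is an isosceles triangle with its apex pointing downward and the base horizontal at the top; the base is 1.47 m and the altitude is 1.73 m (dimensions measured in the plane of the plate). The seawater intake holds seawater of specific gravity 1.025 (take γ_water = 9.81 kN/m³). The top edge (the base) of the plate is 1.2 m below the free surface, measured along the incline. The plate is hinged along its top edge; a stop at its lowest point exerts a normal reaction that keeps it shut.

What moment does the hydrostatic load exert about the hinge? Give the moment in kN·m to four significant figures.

γ = 1.025 × 9.81 = 10.05525 kN/m³.
The plate makes 63° with the vertical, i.e. θ = 90° − 63° = 27° to the horizontal. Measuring y along the incline from the free-surface line, vertical depth h = y·sinθ with sinθ = 0.453990.
With the apex down, the centroid sits h/3 = 1.73/3 = 0.576667 m below the base (the top edge), so y_c = 1.2 + 0.576667 = 1.77667 m and h_c = 1.77667 × 0.453990 = 0.80659 m.
A = ½ × 1.47 × 1.73 = 1.27155 m².
Resultant F = γ·h_c·A = 10.05525 × 0.80659 × 1.27155 = 10.3129 kN.
I_c = b·h³/36 = 1.47 × 1.73³/36 = 0.211423 m⁴.
Centre of pressure: y_p = y_c + I_c/(y_c·A) = 1.77667 + 0.211423/(1.77667 × 1.27155) = 1.77667 + 0.0935862 = 1.87026 m along the plane.
The resultant acts 0.576667 + 0.0935862 = 0.670253 m (along the plate) below the hinge at the top edge, so the moment about the hinge is M = F × 0.670253 = 10.3129 × 0.670253 = 6.91225 kN·m.

M ≈ 6.912 kN·m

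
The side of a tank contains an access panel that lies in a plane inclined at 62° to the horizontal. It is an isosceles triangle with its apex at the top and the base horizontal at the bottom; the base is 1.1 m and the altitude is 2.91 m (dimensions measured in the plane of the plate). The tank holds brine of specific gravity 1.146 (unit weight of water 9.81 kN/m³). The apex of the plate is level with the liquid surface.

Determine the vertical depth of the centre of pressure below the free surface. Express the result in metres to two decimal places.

γ = 1.146 × 9.81 = 11.24226 kN/m³.
Let θ = 62° be the plate's angle to the horizontal; measure y along the incline from where the plane meets the free surface. Vertical depth h = y·sinθ with sinθ = 0.882948.
With the apex up, the centroid sits 2h/3 = 2 × 2.91/3 = 1.94 m below the apex, so y_c = 1.94 m and h_c = 1.94 × 0.882948 = 1.71292 m.
A = ½ × 1.1 × 2.91 = 1.6005 m².
Resultant F = γ·h_c·A = 11.24226 × 1.71292 × 1.6005 = 30.821 kN.
I_c = b·h³/36 = 1.1 × 2.91³/36 = 0.752955 m⁴.
Centre of pressure: y_p = y_c + I_c/(y_c·A) = 1.94 + 0.752955/(1.94 × 1.6005) = 1.94 + 0.2425 = 2.1825 m along the plane.
Vertically, h_p = y_p·sinθ = 2.1825 × 0.882948 = 1.92703 m.

h_p = 1.93 m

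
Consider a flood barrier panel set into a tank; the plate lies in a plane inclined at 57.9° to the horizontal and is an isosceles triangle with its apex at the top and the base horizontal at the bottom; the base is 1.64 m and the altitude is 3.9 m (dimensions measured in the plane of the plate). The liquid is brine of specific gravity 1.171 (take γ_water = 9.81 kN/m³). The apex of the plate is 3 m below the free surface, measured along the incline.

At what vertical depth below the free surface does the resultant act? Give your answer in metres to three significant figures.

γ = 1.171 × 9.81 = 11.48751 kN/m³.
Let θ = 57.9° be the plate's angle to the horizontal; measure y along the incline from where the plane meets the free surface. Vertical depth h = y·sinθ with sinθ = 0.847122.
With the apex up, the centroid sits 2h/3 = 2 × 3.9/3 = 2.6 m below the apex, so y_c = 3 + 2.6 = 5.6 m and h_c = 5.6 × 0.847122 = 4.74388 m.
A = ½ × 1.64 × 3.9 = 3.198 m².
Resultant F = γ·h_c·A = 11.48751 × 4.74388 × 3.198 = 174.276 kN.
I_c = b·h³/36 = 1.64 × 3.9³/36 = 2.70231 m⁴.
Centre of pressure: y_p = y_c + I_c/(y_c·A) = 5.6 + 2.70231/(5.6 × 3.198) = 5.6 + 0.150893 = 5.75089 m along the plane.
Vertically, h_p = y_p·sinθ = 5.75089 × 0.847122 = 4.87171 m.

h_p = 4.87 m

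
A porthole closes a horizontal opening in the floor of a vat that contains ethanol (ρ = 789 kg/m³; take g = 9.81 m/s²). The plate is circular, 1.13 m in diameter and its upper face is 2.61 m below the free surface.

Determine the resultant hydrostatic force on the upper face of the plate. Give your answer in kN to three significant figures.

γ = ρg = 789 × 9.81 / 1000 = 7.74009 kN/m³.
The plate is horizontal, so pressure is uniform at p = γ·h = 7.74009 × 2.61 = 20.2016 kN/m².
A = π(0.565)² = 1.00287 m².
F = p·A = 20.2016 × 1.00287 = 20.2596 kN.

F ≈ 20.3 kN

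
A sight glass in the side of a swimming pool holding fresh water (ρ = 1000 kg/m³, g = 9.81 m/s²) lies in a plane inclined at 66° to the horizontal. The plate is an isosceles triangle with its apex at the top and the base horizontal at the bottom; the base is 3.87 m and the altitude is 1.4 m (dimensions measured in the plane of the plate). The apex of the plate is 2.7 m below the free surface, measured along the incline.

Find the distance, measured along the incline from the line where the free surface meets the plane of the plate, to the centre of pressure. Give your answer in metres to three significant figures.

y_p = 3.66 m

γ = ρg = 1000 × 9.81 = 9810 N/m³ = 9.81 kN/m³.
Let θ = 66° be the plate's angle to the horizontal; measure y along the incline from where the plane meets the free surface. Vertical depth h = y·sinθ with sinθ = 0.913545.
With the apex up, the centroid sits 2h/3 = 2 × 1.4/3 = 0.933333 m below the apex, so y_c = 2.7 + 0.933333 = 3.63333 m and h_c = 3.63333 × 0.913545 = 3.31921 m.
A = ½ × 3.87 × 1.4 = 2.709 m².
Resultant F = γ·h_c·A = 9.81 × 3.31921 × 2.709 = 88.209 kN.
I_c = b·h³/36 = 3.87 × 1.4³/36 = 0.29498 m⁴.
Centre of pressure: y_p = y_c + I_c/(y_c·A) = 3.63333 + 0.29498/(3.63333 × 2.709) = 3.63333 + 0.0299694 = 3.6633 m along the plane.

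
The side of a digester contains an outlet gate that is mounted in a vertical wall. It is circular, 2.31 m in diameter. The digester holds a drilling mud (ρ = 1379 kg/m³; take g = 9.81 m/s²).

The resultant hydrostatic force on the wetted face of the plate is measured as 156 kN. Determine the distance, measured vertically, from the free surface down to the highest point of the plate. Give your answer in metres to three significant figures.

γ = ρg = 1379 × 9.81 / 1000 = 13.52799 kN/m³.
A = π(1.155)² = 4.19096 m².
From F = γ·h_c·A, the centroid depth is h_c = 156/(13.52799 × 4.19096) = 2.75155 m.
The centroid is at the centre, 1.155 m below the top of the plate, so the highest point sits at h_top = 2.75155 − 1.155 = 1.59655 m below the surface.

d_top ≈ 1.60 m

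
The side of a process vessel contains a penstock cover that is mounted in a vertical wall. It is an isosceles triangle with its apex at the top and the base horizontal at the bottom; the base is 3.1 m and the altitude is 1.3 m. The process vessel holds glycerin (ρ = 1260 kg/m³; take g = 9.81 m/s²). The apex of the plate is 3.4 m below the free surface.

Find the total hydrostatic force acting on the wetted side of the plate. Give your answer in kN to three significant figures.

F ≈ 106 kN

γ = ρg = 1260 × 9.81 / 1000 = 12.3606 kN/m³.
With the apex up, the centroid sits 2h/3 = 2 × 1.3/3 = 0.866667 m below the apex, so the centroid depth is h_c = 3.4 + 0.866667 = 4.26667 m.
A = ½ × 3.1 × 1.3 = 2.015 m².
Resultant F = γ·h_c·A = 12.3606 × 4.26667 × 2.015 = 106.268 kN.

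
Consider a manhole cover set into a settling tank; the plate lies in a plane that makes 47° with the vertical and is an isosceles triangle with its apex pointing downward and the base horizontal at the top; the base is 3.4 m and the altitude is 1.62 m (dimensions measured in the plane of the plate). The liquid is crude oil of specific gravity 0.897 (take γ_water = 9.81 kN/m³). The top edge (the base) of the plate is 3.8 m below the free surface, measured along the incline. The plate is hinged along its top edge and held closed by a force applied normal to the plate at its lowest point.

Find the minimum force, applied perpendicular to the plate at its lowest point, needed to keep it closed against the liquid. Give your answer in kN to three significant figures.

P ≈ 25.4 kN

γ = 0.897 × 9.81 = 8.79957 kN/m³.
The plate makes 47° with the vertical, i.e. θ = 90° − 47° = 43° to the horizontal. Measuring y along the incline from the free-surface line, vertical depth h = y·sinθ with sinθ = 0.681998.
With the apex down, the centroid sits h/3 = 1.62/3 = 0.54 m below the base (the top edge), so y_c = 3.8 + 0.54 = 4.34 m and h_c = 4.34 × 0.681998 = 2.95987 m.
A = ½ × 3.4 × 1.62 = 2.754 m².
Resultant F = γ·h_c·A = 8.79957 × 2.95987 × 2.754 = 71.7295 kN.
I_c = b·h³/36 = 3.4 × 1.62³/36 = 0.401533 m⁴.
Centre of pressure: y_p = y_c + I_c/(y_c·A) = 4.34 + 0.401533/(4.34 × 2.754) = 4.34 + 0.0335945 = 4.37359 m along the plane.
The resultant acts 0.54 + 0.0335945 = 0.573595 m (along the plate) below the hinge at the top edge, so the moment about the hinge is M = F × 0.573595 = 71.7295 × 0.573595 = 41.1437 kN·m.
A normal force at the bottom, 1.62 m from the hinge, must supply this moment: P = 41.1437/1.62 = 25.3973 kN.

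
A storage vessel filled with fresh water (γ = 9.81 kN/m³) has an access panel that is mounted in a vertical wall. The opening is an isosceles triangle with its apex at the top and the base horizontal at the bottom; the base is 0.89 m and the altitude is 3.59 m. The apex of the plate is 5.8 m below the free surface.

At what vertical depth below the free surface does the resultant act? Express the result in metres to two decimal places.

h_p = 8.28 m

γ = 9.81 kN/m³.
With the apex up, the centroid sits 2h/3 = 2 × 3.59/3 = 2.39333 m below the apex, so the centroid depth is h_c = 5.8 + 2.39333 = 8.19333 m.
A = ½ × 0.89 × 3.59 = 1.59755 m².
Resultant F = γ·h_c·A = 9.81 × 8.19333 × 1.59755 = 128.406 kN.
I_c = b·h³/36 = 0.89 × 3.59³/36 = 1.14385 m⁴.
Centre of pressure: y_p = y_c + I_c/(y_c·A) = 8.19333 + 1.14385/(8.19333 × 1.59755) = 8.19333 + 0.0873885 = 8.28072 m along the plane.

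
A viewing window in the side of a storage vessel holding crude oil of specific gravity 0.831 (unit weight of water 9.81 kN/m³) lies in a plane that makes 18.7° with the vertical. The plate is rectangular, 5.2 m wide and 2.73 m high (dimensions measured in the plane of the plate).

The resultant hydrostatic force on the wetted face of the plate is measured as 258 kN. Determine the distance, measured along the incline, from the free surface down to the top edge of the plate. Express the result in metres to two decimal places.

γ = 0.831 × 9.81 = 8.15211 kN/m³.
A = 5.2 × 2.73 = 14.196 m².
From F = γ·h_c·A, the centroid depth is h_c = 258/(8.15211 × 14.196) = 2.22938 m.
The plate makes 18.7° with the vertical, i.e. θ = 90° − 18.7° = 71.3° to the horizontal. Measuring y along the incline from the free-surface line, vertical depth h = y·sinθ with sinθ = 0.947210.
Along the incline, y_c = h_c/sinθ = 2.22938/0.947210 = 2.35363 m.
The centroid lies 2.73/2 = 1.365 m below the top edge, so the top edge sits at y_top = 2.35363 − 1.365 = 0.98863 m along the incline.

y_top ≈ 0.99 m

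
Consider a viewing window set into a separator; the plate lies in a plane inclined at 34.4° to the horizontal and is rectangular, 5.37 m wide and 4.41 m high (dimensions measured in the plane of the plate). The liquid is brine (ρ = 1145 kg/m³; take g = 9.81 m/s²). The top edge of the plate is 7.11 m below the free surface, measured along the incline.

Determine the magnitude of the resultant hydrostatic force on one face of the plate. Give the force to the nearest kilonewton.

γ = ρg = 1145 × 9.81 / 1000 = 11.23245 kN/m³.
Let θ = 34.4° be the plate's angle to the horizontal; measure y along the incline from where the plane meets the free surface. Vertical depth h = y·sinθ with sinθ = 0.564967.
The centroid lies 4.41/2 = 2.205 m below the top edge, so y_c = 7.11 + 2.205 = 9.315 m and h_c = 9.315 × 0.564967 = 5.26267 m.
A = 5.37 × 4.41 = 23.6817 m².
Resultant F = γ·h_c·A = 11.23245 × 5.26267 × 23.6817 = 1399.89 kN.

F ≈ 1400 kN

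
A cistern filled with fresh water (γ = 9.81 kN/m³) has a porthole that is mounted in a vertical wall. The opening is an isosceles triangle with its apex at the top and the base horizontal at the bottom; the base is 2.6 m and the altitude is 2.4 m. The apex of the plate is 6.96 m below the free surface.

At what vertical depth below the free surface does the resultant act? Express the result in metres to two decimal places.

h_p = 8.60 m

γ = 9.81 kN/m³.
With the apex up, the centroid sits 2h/3 = 2 × 2.4/3 = 1.6 m below the apex, so the centroid depth is h_c = 6.96 + 1.6 = 8.56 m.
A = ½ × 2.6 × 2.4 = 3.12 m².
Resultant F = γ·h_c·A = 9.81 × 8.56 × 3.12 = 261.998 kN.
I_c = b·h³/36 = 2.6 × 2.4³/36 = 0.9984 m⁴.
Centre of pressure: y_p = y_c + I_c/(y_c·A) = 8.56 + 0.9984/(8.56 × 3.12) = 8.56 + 0.0373832 = 8.59738 m along the plane.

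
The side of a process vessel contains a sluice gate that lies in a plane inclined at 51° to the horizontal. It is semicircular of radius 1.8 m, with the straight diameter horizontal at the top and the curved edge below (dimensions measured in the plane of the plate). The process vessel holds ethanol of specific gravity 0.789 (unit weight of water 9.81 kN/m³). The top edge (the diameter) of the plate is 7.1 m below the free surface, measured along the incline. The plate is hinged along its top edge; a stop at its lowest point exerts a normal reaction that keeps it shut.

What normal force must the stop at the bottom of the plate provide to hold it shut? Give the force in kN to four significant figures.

P ≈ 106.0 kN

γ = 0.789 × 9.81 = 7.74009 kN/m³.
Let θ = 51° be the plate's angle to the horizontal; measure y along the incline from where the plane meets the free surface. Vertical depth h = y·sinθ with sinθ = 0.777146.
The centroid of a semicircle lies 4r/(3π) = 0.763944 m from the diameter, here below the top edge, so y_c = 7.1 + 0.763944 = 7.86394 m and h_c = 7.86394 × 0.777146 = 6.11143 m.
A = πr²/2 = π × 1.8²/2 = 5.08938 m².
Resultant F = γ·h_c·A = 7.74009 × 6.11143 × 5.08938 = 240.743 kN.
I_c = (π/8 − 8/(9π))·r⁴ = 0.109757 × 1.8⁴ = 1.15219 m⁴.
Centre of pressure: y_p = y_c + I_c/(y_c·A) = 7.86394 + 1.15219/(7.86394 × 5.08938) = 7.86394 + 0.0287885 = 7.89273 m along the plane.
The resultant acts 0.763944 + 0.0287885 = 0.792732 m (along the plate) below the hinge at the top edge, so the moment about the hinge is M = F × 0.792732 = 240.743 × 0.792732 = 190.845 kN·m.
A normal force at the bottom, 1.8 m from the hinge, must supply this moment: P = 190.845/1.8 = 106.025 kN.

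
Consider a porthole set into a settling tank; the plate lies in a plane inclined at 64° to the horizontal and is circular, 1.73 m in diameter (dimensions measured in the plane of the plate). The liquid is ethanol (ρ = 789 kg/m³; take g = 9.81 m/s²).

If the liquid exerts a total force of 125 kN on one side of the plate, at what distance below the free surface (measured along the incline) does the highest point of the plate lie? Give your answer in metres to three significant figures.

y_top ≈ 6.78 m

γ = ρg = 789 × 9.81 / 1000 = 7.74009 kN/m³.
A = π(0.865)² = 2.35062 m².
From F = γ·h_c·A, the centroid depth is h_c = 125/(7.74009 × 2.35062) = 6.87039 m.
Let θ = 64° be the plate's angle to the horizontal; measure y along the incline from where the plane meets the free surface. Vertical depth h = y·sinθ with sinθ = 0.898794.
Along the incline, y_c = h_c/sinθ = 6.87039/0.898794 = 7.64401 m.
The centroid is at the centre, 0.865 m below the top of the plate, so the highest point sits at y_top = 7.64401 − 0.865 = 6.77901 m along the incline.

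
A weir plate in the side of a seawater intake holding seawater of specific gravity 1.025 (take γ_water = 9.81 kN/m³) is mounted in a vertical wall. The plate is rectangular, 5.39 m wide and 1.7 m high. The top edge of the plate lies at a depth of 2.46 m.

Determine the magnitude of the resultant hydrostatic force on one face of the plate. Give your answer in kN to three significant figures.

γ = 1.025 × 9.81 = 10.05525 kN/m³.
The centroid lies 1.7/2 = 0.85 m below the top edge, so the centroid depth is h_c = 2.46 + 0.85 = 3.31 m.
A = 5.39 × 1.7 = 9.163 m².
Resultant F = γ·h_c·A = 10.05525 × 3.31 × 9.163 = 304.971 kN.

F ≈ 305 kN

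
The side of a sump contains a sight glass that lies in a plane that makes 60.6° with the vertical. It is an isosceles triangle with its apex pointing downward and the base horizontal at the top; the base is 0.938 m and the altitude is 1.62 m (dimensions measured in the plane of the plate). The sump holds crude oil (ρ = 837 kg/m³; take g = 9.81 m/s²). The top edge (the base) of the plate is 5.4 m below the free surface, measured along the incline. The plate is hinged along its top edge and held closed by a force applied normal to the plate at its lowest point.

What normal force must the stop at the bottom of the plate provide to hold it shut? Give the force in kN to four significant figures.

γ = ρg = 837 × 9.81 / 1000 = 8.21097 kN/m³.
The plate makes 60.6° with the vertical, i.e. θ = 90° − 60.6° = 29.4° to the horizontal. Measuring y along the incline from the free-surface line, vertical depth h = y·sinθ with sinθ = 0.490904.
With the apex down, the centroid sits h/3 = 1.62/3 = 0.54 m below the base (the top edge), so y_c = 5.4 + 0.54 = 5.94 m and h_c = 5.94 × 0.490904 = 2.91597 m.
A = ½ × 0.938 × 1.62 = 0.75978 m².
Resultant F = γ·h_c·A = 8.21097 × 2.91597 × 0.75978 = 18.1914 kN.
I_c = b·h³/36 = 0.938 × 1.62³/36 = 0.110776 m⁴.
Centre of pressure: y_p = y_c + I_c/(y_c·A) = 5.94 + 0.110776/(5.94 × 0.75978) = 5.94 + 0.0245455 = 5.96455 m along the plane.
The resultant acts 0.54 + 0.0245455 = 0.564546 m (along the plate) below the hinge at the top edge, so the moment about the hinge is M = F × 0.564546 = 18.1914 × 0.564546 = 10.2699 kN·m.
A normal force at the bottom, 1.62 m from the hinge, must supply this moment: P = 10.2699/1.62 = 6.33944 kN.

P ≈ 6.339 kN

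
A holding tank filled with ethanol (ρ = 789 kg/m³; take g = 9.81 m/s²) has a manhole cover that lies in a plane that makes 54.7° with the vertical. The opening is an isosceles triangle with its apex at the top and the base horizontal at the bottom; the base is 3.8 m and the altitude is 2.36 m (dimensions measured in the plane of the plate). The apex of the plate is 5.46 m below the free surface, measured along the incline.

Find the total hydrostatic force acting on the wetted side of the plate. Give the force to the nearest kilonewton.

γ = ρg = 789 × 9.81 / 1000 = 7.74009 kN/m³.
The plate makes 54.7° with the vertical, i.e. θ = 90° − 54.7° = 35.3° to the horizontal. Measuring y along the incline from the free-surface line, vertical depth h = y·sinθ with sinθ = 0.577858.
With the apex up, the centroid sits 2h/3 = 2 × 2.36/3 = 1.57333 m below the apex, so y_c = 5.46 + 1.57333 = 7.03333 m and h_c = 7.03333 × 0.577858 = 4.06427 m.
A = ½ × 3.8 × 2.36 = 4.484 m².
Resultant F = γ·h_c·A = 7.74009 × 4.06427 × 4.484 = 141.057 kN.

F ≈ 141 kN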